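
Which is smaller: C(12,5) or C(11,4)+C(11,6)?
Equal

Solution: C(12,5)=792; C(11,4)+C(11,6)=330+462=792.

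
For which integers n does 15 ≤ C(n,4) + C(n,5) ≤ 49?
6

Explanation: C(5,4)+C(5,5)=6; C(6,4)+C(6,5)=21; C(7,4)+C(7,5)=56. So valid n = 6.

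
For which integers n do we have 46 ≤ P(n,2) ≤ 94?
8, 9, 10

Working:
P(7,2)=42; P(8,2)=56; P(9,2)=72; P(10,2)=90; P(11,2)=110. So valid n = 8, 9, 10.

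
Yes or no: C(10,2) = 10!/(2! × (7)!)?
No

The correct denominator is 2!×8!, giving C(10,2) = 45; the stated RHS is 10!/(2!×7!) = 360 ≠ 45, so the statement does not hold.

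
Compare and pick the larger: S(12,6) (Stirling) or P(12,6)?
S(12,6)
S(12,6) = 6·S(11,6) + S(11,5) = 6·179,487 + 246,730 = 1,323,652; P(12,6) = 665,280.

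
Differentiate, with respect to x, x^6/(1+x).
(6x^5(1+x) - x^6)/(1+x)²
Quotient rule: [6x^{5}(1+x) - x^6]/(1+x)².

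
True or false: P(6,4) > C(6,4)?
P(6,4) = 360 and C(6,4) = 15; P(n,r) = r! × C(n,r) so P > C whenever r ≥ 2.

Answer: True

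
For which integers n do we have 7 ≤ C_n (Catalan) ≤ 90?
4, 5

Reasoning: C_3=5; C_4=14; C_5=42; C_6=132. So valid n = 4, 5.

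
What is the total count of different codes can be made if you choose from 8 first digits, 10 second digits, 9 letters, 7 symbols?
By the multiplication principle: 8 × 10 × 9 × 7 = 5,040.
Final answer: 5,040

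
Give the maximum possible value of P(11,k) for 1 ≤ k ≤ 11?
P(11,k) increases in k, so maximum at k = 11: 11! = 39,916,800.
Final answer: 39,916,800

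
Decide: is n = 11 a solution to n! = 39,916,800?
11! = 11·10! = 11·3,628,800 = 39,916,800, which equals 39,916,800.

Answer: Yes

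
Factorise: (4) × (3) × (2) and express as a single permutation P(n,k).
Product of 3 consecutive descending integers starting at 4: P(4,3) = 4!/1! = 24.

Answer: P(4,3) = 4!/(1)!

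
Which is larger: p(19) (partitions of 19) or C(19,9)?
C(19,9)

Solution: Pentagonal recurrence p(n) = p(n−1) + p(n−2) − p(n−5) − p(n−7) + …: p(19) = p(18) + p(17) − p(14) − p(12) + p(7) + p(4) = 385 + 297 − 135 − 77 + 15 + 5 = 490; C(19,9) = 92,378.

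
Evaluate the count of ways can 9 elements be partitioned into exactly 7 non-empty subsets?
This equals S(9,7), the Stirling number of the 2nd kind.
Using the Stirling recurrence: S(n,k) = k·S(n-1,k) + S(n-1,k-1)
S(9,7) = 7·S(8,7) + S(8,6)
         = 7·28 + 266
         = 196 + 266
         = 462

Answer: 462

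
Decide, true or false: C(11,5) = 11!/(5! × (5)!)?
False

The correct denominator is 5!×6!, giving C(11,5) = 462; the stated RHS is 11!/(5!×5!) = 2,772 ≠ 462, so the statement does not hold.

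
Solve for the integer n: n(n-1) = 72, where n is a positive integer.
9
n² − n − 72 = 0, so n = (1 ± √(1 + 4·72))/2 = (1 ± √289)/2 = (1 ± 17)/2, i.e. n = 9 or n = -8. Taking the positive root, n = 9 (check: 9×8 = 72).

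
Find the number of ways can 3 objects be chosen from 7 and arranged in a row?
P(7,3) = 7!/(7-3)! = 210.

Answer: 210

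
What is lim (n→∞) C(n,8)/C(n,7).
C(n,8)/C(n,7) = (n-7)/8 → ∞ as n → ∞.

Answer: ∞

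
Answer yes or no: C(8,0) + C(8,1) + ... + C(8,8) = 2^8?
Binomial theorem with x = y = 1: Σ C(8,i) = (1+1)^8 = 2^8 = 256. The statement holds.
Final answer: Yes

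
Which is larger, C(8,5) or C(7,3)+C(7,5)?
C(8,5)=56; C(7,3)+C(7,5)=35+21=56.
Final answer: Equal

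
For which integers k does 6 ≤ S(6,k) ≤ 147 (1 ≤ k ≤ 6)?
2, 3, 4, 5

Solution: S(6,1)=1; S(6,2)=31; S(6,3)=90; S(6,4)=65; S(6,5)=15; S(6,6)=1. So valid k = 2, 3, 4, 5.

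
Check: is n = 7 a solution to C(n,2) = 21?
Yes

Explanation: C(7,2) = 7·6/2! = 42/2 = 21, which equals 21.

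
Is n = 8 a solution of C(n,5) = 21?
No

Working:
C(8,5) = 8·7·6·5·4/5! = 6,720/120 = 56, which does not equal 21.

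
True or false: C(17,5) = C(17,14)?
False

Reasoning: C(17,5) = 6,188 but C(17,14) = 680; symmetry gives C(17,5) = C(17,12), not C(17,14).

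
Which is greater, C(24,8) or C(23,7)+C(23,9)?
C(24,8)=735,471; C(23,7)+C(23,9)=245,157+817,190=1,062,347.

Answer: C(23,7)+C(23,9)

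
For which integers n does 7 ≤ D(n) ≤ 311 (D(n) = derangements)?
Using D(n) = (n−1)[D(n−1) + D(n−2)] with D(1)=0, D(2)=1: D(3)=2; D(4)=9; D(5)=44; D(6)=265; D(7)=1,854. So valid n = 4, 5, 6.
Final answer: 4, 5, 6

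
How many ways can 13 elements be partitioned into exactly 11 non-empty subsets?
This equals S(13,11), the Stirling number of the 2nd kind.
Using the Stirling recurrence: S(n,k) = k·S(n-1,k) + S(n-1,k-1)
S(13,11) = 11·S(12,11) + S(12,10)
         = 11·66 + 1705
         = 726 + 1705
         = 2,431
Final answer: 2,431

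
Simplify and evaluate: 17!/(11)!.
8,910,720

Explanation: This equals 17×16×...×12 = 8,910,720.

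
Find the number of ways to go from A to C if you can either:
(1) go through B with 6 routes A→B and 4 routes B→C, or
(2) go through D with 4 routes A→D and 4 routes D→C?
40

Solution: Route via B: 6×4=24. Route via D: 4×4=16. Total: 40.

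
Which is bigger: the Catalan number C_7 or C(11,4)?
C_7

Reasoning: C_7 = C(14,7)/(7+1) = 3,432/8 = 429; C(11,4) = 330.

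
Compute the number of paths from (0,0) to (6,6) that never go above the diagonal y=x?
132

Working:
Counted by the Catalan number C_6: C_6 = C(12,6)/(6+1) = 924/7 = 132.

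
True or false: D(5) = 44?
True
Derangements of 5 elements: D(5) = (5-1)·[D(4) + D(3)] = 4·[9 + 2] = 44.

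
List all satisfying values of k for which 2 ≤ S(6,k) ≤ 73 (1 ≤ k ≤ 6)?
2, 4, 5
S(6,1)=1; S(6,2)=31; S(6,3)=90; S(6,4)=65; S(6,5)=15; S(6,6)=1. So valid k = 2, 4, 5.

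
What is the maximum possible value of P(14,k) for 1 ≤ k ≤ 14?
87,178,291,200

Reasoning: P(14,k) increases in k, so maximum at k = 14: 14! = 87,178,291,200.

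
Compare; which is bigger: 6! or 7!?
7!
6!=720, 7!=5,040. 7! > 6!.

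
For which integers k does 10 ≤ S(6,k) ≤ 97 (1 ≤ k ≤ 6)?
2, 3, 4, 5

Solution: S(6,1)=1; S(6,2)=31; S(6,3)=90; S(6,4)=65; S(6,5)=15; S(6,6)=1. So valid k = 2, 3, 4, 5.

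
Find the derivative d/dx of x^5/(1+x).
(5x^4(1+x) - x^5)/(1+x)²

Solution: Quotient rule: [5x^{4}(1+x) - x^5]/(1+x)².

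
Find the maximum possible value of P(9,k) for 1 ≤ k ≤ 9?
362,880

Reasoning: P(9,k) increases in k, so maximum at k = 9: 9! = 362,880.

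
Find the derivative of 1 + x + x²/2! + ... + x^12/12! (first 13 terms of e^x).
1 + x + x²/2! + ... + x^11/11!
Differentiating term by term gives the first 12 terms of e^x.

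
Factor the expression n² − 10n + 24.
Seek roots whose sum is 10 and product is 24: (4, 6). So n² − 10n + 24 = (n − 4)(n − 6).

Answer: (n − 4)(n − 6)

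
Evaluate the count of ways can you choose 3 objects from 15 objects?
455

Reasoning: C(15,3) = 15! / (3! × (15-3)!)
         = 15! / (3! × 12!)
         = 455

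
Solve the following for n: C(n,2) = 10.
C(n,2) = n(n−1)/2! is increasing in n, and n(n−1) = 2!·10 = 20 ≈ (n−0.5)^2 gives n ≈ 5.0. Check: C(3,2) = 3, C(4,2) = 6, C(5,2) = 10 ✓. So n = 5.

Answer: 5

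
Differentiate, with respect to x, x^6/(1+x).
Quotient rule: [6x^{5}(1+x) - x^6]/(1+x)².
Final answer: (6x^5(1+x) - x^6)/(1+x)²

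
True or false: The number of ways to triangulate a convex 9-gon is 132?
False

Explanation: Triangulations of a convex 9-gon are counted by the Catalan number C_7: C_7 = C(14,7)/(7+1) = 3,432/8 = 429.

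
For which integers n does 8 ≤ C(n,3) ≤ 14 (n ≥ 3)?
5

Solution: C(4,3)=4; C(5,3)=10; C(6,3)=20. So valid n = 5.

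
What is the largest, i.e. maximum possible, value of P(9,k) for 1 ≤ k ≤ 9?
P(9,k) increases in k, so maximum at k = 9: 9! = 362,880.

Answer: 362,880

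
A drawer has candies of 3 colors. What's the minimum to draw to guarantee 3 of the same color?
7

Solution: Worst case: 2 of each = 6. One more: 7.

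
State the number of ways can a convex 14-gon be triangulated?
208,012

Explanation: Using the Catalan number formula: C_n = C(2n, n) / (n+1)
C_12 = C(24, 12) / (12+1)
     = 2704156 / 13
     = 208,012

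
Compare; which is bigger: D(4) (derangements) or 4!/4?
D(4)

Working:
D(4) = (4-1)·[D(3) + D(2)] = 3·[2 + 1] = 9; 4!/4 = 24/4 = 6.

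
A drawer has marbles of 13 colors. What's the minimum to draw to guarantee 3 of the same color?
27

Reasoning: Worst case: 2 of each = 26. One more: 27.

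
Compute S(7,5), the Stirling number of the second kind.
140
Using the Stirling recurrence: S(n,k) = k·S(n-1,k) + S(n-1,k-1)
S(7,5) = 5·S(6,5) + S(6,4)
         = 5·15 + 65
         = 75 + 65
         = 140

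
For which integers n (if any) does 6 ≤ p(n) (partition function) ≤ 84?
5, 6, 7, 8, 9, 10, 11, 12

Explanation: Tabulating p(n) via p(n) = p(n−1) + p(n−2) − p(n−5) − p(n−7) + …: p(4)=5; p(5)=7; p(6)=11; p(7)=15; p(8)=22; p(9)=30; p(10)=42; p(11)=56; p(12)=77; p(13)=101. So valid n = 5, 6, 7, 8, 9, 10, 11, 12.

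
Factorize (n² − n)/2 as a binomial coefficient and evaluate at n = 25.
C(n,2); C(25,2) = 300

Explanation: (n² − n)/2 = n(n−1)/2 = C(n,2). At n = 25: C(25,2) = 300.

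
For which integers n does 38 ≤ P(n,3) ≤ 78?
5

Reasoning: P(4,3)=24; P(5,3)=60; P(6,3)=120. So valid n = 5.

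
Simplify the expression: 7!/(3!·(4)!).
35

This is C(7,3) = 35.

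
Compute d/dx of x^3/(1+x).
(3x^2(1+x) - x^3)/(1+x)²

Working:
Quotient rule: [3x^{2}(1+x) - x^3]/(1+x)².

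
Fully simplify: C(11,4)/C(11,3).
2

Reasoning: C(n,k+1)/C(n,k) = (n−k)/(k+1). Here (11−3)/(3+1) = 8/4 = 2.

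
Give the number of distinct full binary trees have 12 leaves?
58,786

Using the Catalan number formula: C_n = C(2n, n) / (n+1)
C_11 = C(22, 11) / (11+1)
     = 705432 / 12
     = 58,786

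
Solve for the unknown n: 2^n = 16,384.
16,384 = 1,024 × 16 = 2^10 × 2^4 = 2^14, so n = 14.

Answer: 14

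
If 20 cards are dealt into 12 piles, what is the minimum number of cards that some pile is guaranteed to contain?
2

Solution: Pigeonhole: ⌈20/12⌉ = 2.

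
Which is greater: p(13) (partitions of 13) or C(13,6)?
C(13,6)

Explanation: Pentagonal recurrence p(n) = p(n−1) + p(n−2) − p(n−5) − p(n−7) + …: p(13) = p(12) + p(11) − p(8) − p(6) + p(1) = 77 + 56 − 22 − 11 + 1 = 101; C(13,6) = 1,716.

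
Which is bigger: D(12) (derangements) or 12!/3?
D(12) = (12-1)·[D(11) + D(10)] = 11·[14,684,570 + 1,334,961] = 176,214,841; 12!/3 = 479,001,600/3 = 159,667,200.
Final answer: D(12)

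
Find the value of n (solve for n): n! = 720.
n! is strictly increasing. 4! = 24, 5! = 120, 6! = 720 ✓. So n = 6.

Answer: 6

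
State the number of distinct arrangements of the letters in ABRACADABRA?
83,160

Word has 11 letters (A=5, B=2, R=2, C=1, D=1). Arrangements: 11!/Π(k!) = 83,160.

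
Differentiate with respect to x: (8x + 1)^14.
Chain rule: 14(8x+1)^{13} × 8 = 112(8x+1)^{13}.

Answer: 112(8x + 1)^13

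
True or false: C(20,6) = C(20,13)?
False

Working:
C(20,6) = 38,760 but C(20,13) = 77,520; symmetry gives C(20,6) = C(20,14), not C(20,13).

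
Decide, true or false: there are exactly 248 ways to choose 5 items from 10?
C(10,5) = 252 ≠ 248.

Answer: False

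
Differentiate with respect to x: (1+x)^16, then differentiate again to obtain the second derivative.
240(1+x)^14
First derivative: 16(1+x)^{15}. Second derivative: 16·15·(1+x)^{14} = 240(1+x)^{14}.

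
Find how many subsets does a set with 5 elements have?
32

Working:
Each element can be included or excluded: 2^5 = 32.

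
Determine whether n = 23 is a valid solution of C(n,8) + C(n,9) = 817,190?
No

C(23,8) + C(23,9) = 490,314 + 817,190 = 1,307,504, which does not equal 817,190.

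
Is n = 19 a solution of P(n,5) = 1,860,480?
No
P(19,5) = 19·18·17·16·15 = 1,395,360, which does not equal 1,860,480.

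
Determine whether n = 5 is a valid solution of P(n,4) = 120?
Yes

P(5,4) = 5·4·3·2 = 120, which equals 120.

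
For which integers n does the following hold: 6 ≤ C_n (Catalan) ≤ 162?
4, 5, 6

Explanation: C_3=5; C_4=14; C_5=42; C_6=132; C_7=429. So valid n = 4, 5, 6.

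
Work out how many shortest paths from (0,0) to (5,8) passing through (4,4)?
350

Explanation: To (4,4): C(8,4)=70. From there: C(5,1)=5. Total: 350.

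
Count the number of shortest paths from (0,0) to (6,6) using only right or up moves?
924

Reasoning: Choose 6 rights from 12 moves: C(12,6) = 924.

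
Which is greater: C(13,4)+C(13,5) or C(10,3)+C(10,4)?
C(13,4)+C(13,5)

Explanation: First=2,002, Second=330.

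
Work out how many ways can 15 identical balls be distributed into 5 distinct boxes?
3,876

Solution: C(15+5-1, 5-1) = C(19, 4) = 3,876.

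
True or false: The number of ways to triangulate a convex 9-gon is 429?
True

Working:
Triangulations of a convex 9-gon are counted by the Catalan number C_7: C_7 = C(14,7)/(7+1) = 3,432/8 = 429.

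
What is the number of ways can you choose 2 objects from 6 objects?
15

Reasoning: C(6,2) = 6! / (2! × (6-2)!)
         = 6! / (2! × 4!)
         = 15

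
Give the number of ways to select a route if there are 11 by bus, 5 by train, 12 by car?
28
By the addition principle: 11 + 5 + 12 = 28.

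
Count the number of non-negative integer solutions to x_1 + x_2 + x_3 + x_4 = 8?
165

Working:
C(8+4-1, 4-1) = 165.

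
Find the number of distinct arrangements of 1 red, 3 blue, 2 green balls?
60

Solution: Multinomial: 6!/(1! × 3! × 2!) = 60.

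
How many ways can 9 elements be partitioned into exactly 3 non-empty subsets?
3,025

This equals S(9,3), the Stirling number of the 2nd kind.
Using the Stirling recurrence: S(n,k) = k·S(n-1,k) + S(n-1,k-1)
S(9,3) = 3·S(8,3) + S(8,2)
         = 3·966 + 127
         = 2898 + 127
         = 3,025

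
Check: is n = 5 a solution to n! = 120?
Yes

Working:
5! = 5·4! = 5·24 = 120, which equals 120.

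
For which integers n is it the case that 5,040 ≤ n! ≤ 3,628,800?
n! is strictly increasing; 7! = 5,040 and 10! = 3,628,800, so valid n = 7, 8, 9, 10.
Final answer: 7, 8, 9, 10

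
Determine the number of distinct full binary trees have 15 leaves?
2,674,440

Reasoning: Using the Catalan number formula: C_n = C(2n, n) / (n+1)
C_14 = C(28, 14) / (14+1)
     = 40116600 / 15
     = 2,674,440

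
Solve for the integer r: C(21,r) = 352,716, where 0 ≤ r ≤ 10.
C(21,r) is increasing for 0 ≤ r ≤ 10. Stepping up (C(21,r+1) = C(21,r)·(21−r)/(r+1)): C(21,1) = 21, C(21,2) = 210, C(21,3) = 1,330, C(21,4) = 5,985, C(21,5) = 20,349, C(21,6) = 54,264, C(21,7) = 116,280, C(21,8) = 203,490, C(21,9) = 293,930, C(21,10) = 352,716 ✓. So r = 10.
Final answer: 10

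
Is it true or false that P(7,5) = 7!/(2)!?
True
Permutation formula P(n,k) = n!/(n-k)!: 7!/2! = 5,040/2 = 2,520 = P(7,5). The statement holds.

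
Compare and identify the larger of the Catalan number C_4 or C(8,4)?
C(8,4)

Working:
C_4 = C(8,4)/(4+1) = 70/5 = 14; C(8,4) = 70.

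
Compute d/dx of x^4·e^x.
(4x^3 + x^4)e^x

Explanation: Product rule: d/dx[x^4]·e^x + x^4·d/dx[e^x] = 4x^{3}e^x + x^4e^x.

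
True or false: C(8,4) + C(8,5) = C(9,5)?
True
Pascal's identity C(n,k) + C(n,k+1) = C(n+1,k+1): 70 + 56 = 126 = C(9,5).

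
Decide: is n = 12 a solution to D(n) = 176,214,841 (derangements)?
Yes

Explanation: D(12) = (12-1)·[D(11) + D(10)] = 11·[14,684,570 + 1,334,961] = 176,214,841, which equals 176,214,841.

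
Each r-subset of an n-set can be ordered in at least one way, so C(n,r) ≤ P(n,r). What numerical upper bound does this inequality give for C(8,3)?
336
P(8,3) = 8·7·6 = 336, so C(8,3) ≤ 336. (The bound is loose by a factor of 3! = 6: C(8,3) = 336/6 = 56.)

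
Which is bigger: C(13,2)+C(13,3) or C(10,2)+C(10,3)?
C(13,2)+C(13,3)

Reasoning: First=364, Second=165.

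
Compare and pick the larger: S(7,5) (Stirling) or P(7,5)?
P(7,5)

Working:
S(7,5) = 5·S(6,5) + S(6,4) = 5·15 + 65 = 140; P(7,5) = 2,520.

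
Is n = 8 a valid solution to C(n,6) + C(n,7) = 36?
Yes

C(8,6) + C(8,7) = 28 + 8 = 36, which equals 36.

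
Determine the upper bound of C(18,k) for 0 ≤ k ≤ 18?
48,620

Maximum at k = 9: C(18,9) = 48,620.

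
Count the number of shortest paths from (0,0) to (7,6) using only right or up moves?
1,716

Choose 7 rights from 13 moves: C(13,7) = 1,716.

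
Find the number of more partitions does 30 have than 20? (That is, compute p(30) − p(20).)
Pentagonal recurrence p(n) = p(n−1) + p(n−2) − p(n−5) − p(n−7) + …: p(30) = p(29) + p(28) − p(25) − p(23) + p(18) + p(15) − p(8) − p(4) = 4,565 + 3,718 − 1,958 − 1,255 + 385 + 176 − 22 − 5 = 5,604.
p(20) = p(19) + p(18) − p(15) − p(13) + p(8) + p(5) = 490 + 385 − 176 − 101 + 22 + 7 = 627.
Difference = 5,604 − 627 = 4,977.

Answer: 4,977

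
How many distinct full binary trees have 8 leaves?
429

Using the Catalan number formula: C_n = C(2n, n) / (n+1)
C_7 = C(14, 7) / (7+1)
     = 3432 / 8
     = 429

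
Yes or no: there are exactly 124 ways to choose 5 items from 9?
No

Explanation: C(9,5) = 126 ≠ 124.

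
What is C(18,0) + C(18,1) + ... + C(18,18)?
262,144
Sum of binomial coefficients = 2^18 = 262,144.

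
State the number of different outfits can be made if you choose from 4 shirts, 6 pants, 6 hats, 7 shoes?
By the multiplication principle: 4 × 6 × 6 × 7 = 1,008.
Final answer: 1,008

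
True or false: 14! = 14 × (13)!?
True

By definition n! = n × (n-1)!, so 14! = 14 × 13!.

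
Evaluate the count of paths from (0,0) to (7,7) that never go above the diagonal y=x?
Counted by the Catalan number C_7: C_7 = C(14,7)/(7+1) = 3,432/8 = 429.

Answer: 429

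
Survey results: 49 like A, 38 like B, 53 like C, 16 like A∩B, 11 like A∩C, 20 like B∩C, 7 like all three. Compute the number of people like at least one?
100

Reasoning: |A∪B∪C| = 49+38+53-16-11-20+7 = 100.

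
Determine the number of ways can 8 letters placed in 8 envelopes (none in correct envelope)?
14,833

Using D(n) = (n-1)[D(n-1) + D(n-2)]:
D(8) = (8-1) × [D(7) + D(6)]
      = 7 × [1854 + 265]
      = 7 × 2119
      = 14,833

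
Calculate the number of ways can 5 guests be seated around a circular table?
Circular arrangements: (5-1)! = 24.

Answer: 24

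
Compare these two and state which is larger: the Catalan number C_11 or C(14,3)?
C_11
C_11 = C(22,11)/(11+1) = 705,432/12 = 58,786; C(14,3) = 364.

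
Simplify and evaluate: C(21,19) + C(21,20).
231

Reasoning: By Pascal's identity: C(22,20) = 231.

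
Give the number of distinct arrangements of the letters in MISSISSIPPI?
34,650

Working:
Word has 11 letters (M=1, I=4, S=4, P=2). Arrangements: 11!/Π(k!) = 34,650.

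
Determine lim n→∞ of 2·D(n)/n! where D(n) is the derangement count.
2/e

Working:
D(n)/n! → 1/e, so 2·D(n)/n! → 2/e.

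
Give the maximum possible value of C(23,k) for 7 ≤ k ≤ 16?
1,352,078

Reasoning: C(23,k) is maximised at the centre of the row: C(23,11) = 1,352,078.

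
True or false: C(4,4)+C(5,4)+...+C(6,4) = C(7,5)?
True

Solution: Hockey stick identity gives Σ = C(7,5) = 21; RHS C(7,5) = 21.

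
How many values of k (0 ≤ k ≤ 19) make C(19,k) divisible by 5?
0
Checking C(19,k) mod 5 for k = 0..19: none are divisible by 5. Count = 0.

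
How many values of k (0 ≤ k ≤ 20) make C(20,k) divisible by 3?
12

Working:
Checking C(20,k) mod 3 for k = 0..20: divisible at k = 3, 4, 5, 6, 7, 8, 12, 13, 14, 15, 16, 17. That's 12 values.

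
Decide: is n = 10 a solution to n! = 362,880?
No

Working:
10! = 10·9! = 10·362,880 = 3,628,800, which does not equal 362,880.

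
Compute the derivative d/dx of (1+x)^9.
9(1+x)^8

Explanation: Using the power rule: d/dx (1+x)^9 = 9(1+x)^{8}.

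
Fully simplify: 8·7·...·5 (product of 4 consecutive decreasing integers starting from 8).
1,680
This is P(8,4) = 8!/(4)! = 1,680.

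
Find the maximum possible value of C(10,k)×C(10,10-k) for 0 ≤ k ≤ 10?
63,504

Solution: C(10,k)·C(10,10-k) = C(10,k)², maximised at the centre k = 5: C(10,5)² = 63,504.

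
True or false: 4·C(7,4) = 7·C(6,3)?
Absorption identity k·C(n,k) = n·C(n-1,k-1). LHS = 4·35 = 140; RHS = 7·20 = 140.
Final answer: True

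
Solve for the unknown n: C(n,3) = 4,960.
32

Solution: C(n,3) = n(n−1)(n−2)/3! is increasing in n, and n(n−1)(n−2) = 3!·4,960 = 29,760 ≈ (n−1)^3 gives n ≈ 32.0. Check: C(30,3) = 4,060, C(31,3) = 4,495, C(32,3) = 4,960 ✓. So n = 32.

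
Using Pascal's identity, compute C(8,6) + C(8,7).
36

Working:
C(8,6) + C(8,7) = C(9,7) = 36.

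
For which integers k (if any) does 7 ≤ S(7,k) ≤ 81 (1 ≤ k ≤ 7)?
S(7,1)=1; S(7,2)=63; S(7,3)=301; S(7,4)=350; S(7,5)=140; S(7,6)=21; S(7,7)=1. So valid k = 2, 6.
Final answer: 2, 6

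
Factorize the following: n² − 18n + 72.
(n − 6)(n − 12)

Working:
Seek roots whose sum is 18 and product is 72: (6, 12). So n² − 18n + 72 = (n − 6)(n − 12).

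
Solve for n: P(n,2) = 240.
16
P(n,2) = n(n−1) is increasing in n; n(n−1) ≈ (n−0.5)^2 = 240 gives n ≈ 16.0. Check: P(14,2) = 182, P(15,2) = 210, P(16,2) = 240 ✓. So n = 16.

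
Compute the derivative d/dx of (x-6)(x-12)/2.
d/dx[(x-6)(x-12)] = (x-12) + (x-6) = 2x - 18. Dividing by 2 gives (2x - 18)/2.
Final answer: (2x - 18)/2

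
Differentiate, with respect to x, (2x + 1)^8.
Chain rule: 8(2x+1)^{7} × 2 = 16(2x+1)^{7}.

Answer: 16(2x + 1)^7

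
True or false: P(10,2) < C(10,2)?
False

Working:
P(10,2) = 90 and C(10,2) = 45; P(n,r) = r! × C(n,r) so P > C whenever r ≥ 2.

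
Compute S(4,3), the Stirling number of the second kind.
Using the Stirling recurrence: S(n,k) = k·S(n-1,k) + S(n-1,k-1)
S(4,3) = 3·S(3,3) + S(3,2)
         = 3·1 + 3
         = 3 + 3
         = 6
Final answer: 6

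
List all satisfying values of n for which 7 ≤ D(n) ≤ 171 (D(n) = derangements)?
4, 5

Solution: Using D(n) = (n−1)[D(n−1) + D(n−2)] with D(1)=0, D(2)=1: D(3)=2; D(4)=9; D(5)=44; D(6)=265. So valid n = 4, 5.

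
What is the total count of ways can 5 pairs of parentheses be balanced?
42

Using the Catalan number formula: C_n = C(2n, n) / (n+1)
C_5 = C(10, 5) / (5+1)
     = 252 / 6
     = 42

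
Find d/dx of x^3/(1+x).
(3x^2(1+x) - x^3)/(1+x)²

Quotient rule: [3x^{2}(1+x) - x^3]/(1+x)².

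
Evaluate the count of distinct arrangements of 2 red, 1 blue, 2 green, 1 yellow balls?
Multinomial: 6!/(2! × 1! × 2! × 1!) = 180.
Final answer: 180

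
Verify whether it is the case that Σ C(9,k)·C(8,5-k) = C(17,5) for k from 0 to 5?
True

Vandermonde's identity gives C(17,5) = 6,188; RHS C(17,5) = 6,188.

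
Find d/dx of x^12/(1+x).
(12x^11(1+x) - x^12)/(1+x)²

Explanation: Quotient rule: [12x^{11}(1+x) - x^12]/(1+x)².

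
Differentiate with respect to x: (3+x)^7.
7(3+x)^6
Using the power rule: d/dx (3+x)^7 = 7(3+x)^{6}.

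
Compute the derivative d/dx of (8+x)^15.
15(8+x)^14
Using the power rule: d/dx (8+x)^15 = 15(8+x)^{14}.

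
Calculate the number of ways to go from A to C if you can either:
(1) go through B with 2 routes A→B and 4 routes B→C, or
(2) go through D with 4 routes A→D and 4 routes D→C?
24

Route via B: 2×4=8. Route via D: 4×4=16. Total: 24.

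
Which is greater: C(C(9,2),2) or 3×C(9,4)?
C(C(9,2),2)

Working:
C(C(9,2),2)=630, 3×C(9,4)=378.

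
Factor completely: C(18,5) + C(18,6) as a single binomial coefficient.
C(19,6)

By Pascal's identity: C(18,5) + C(18,6) = C(19,6) = 27,132.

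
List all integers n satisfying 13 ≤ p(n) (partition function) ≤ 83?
7, 8, 9, 10, 11, 12

Reasoning: Tabulating p(n) via p(n) = p(n−1) + p(n−2) − p(n−5) − p(n−7) + …: p(6)=11; p(7)=15; p(8)=22; p(9)=30; p(10)=42; p(11)=56; p(12)=77; p(13)=101. So valid n = 7, 8, 9, 10, 11, 12.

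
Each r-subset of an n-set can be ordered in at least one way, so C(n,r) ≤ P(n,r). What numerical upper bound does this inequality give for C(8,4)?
1,680

Solution: P(8,4) = 8·7·6·5 = 1,680, so C(8,4) ≤ 1,680. (The bound is loose by a factor of 4! = 24: C(8,4) = 1,680/24 = 70.)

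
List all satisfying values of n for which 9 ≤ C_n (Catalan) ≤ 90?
4, 5

Explanation: C_3=5; C_4=14; C_5=42; C_6=132. So valid n = 4, 5.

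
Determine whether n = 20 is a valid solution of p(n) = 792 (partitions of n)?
Pentagonal recurrence p(n) = p(n−1) + p(n−2) − p(n−5) − p(n−7) + …: p(20) = p(19) + p(18) − p(15) − p(13) + p(8) + p(5) = 490 + 385 − 176 − 101 + 22 + 7 = 627, which does not equal 792.

Answer: No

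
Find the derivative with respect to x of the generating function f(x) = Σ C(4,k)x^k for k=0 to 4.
Σ k·C(4,k)x^(k-1) for k=1 to 4
Term-by-term differentiation gives Σ k·C(4,k)x^{k-1} for k=1 to 4.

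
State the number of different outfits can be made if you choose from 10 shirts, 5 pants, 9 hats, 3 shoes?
1,350

Reasoning: By the multiplication principle: 10 × 5 × 9 × 3 = 1,350.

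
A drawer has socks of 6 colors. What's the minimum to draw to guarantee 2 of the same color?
7

Reasoning: Worst case: 1 of each = 6. One more: 7.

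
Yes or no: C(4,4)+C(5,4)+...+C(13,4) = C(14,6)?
Hockey stick identity gives Σ = C(14,5) = 2,002; RHS C(14,6) = 3,003.
Final answer: No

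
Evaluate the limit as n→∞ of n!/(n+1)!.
0

Solution: n!/(n+1)! = 1/[(n+1)] → 0 as n → ∞.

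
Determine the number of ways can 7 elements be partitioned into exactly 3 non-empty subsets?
This equals S(7,3), the Stirling number of the 2nd kind.
Using the Stirling recurrence: S(n,k) = k·S(n-1,k) + S(n-1,k-1)
S(7,3) = 3·S(6,3) + S(6,2)
         = 3·90 + 31
         = 270 + 31
         = 301

Answer: 301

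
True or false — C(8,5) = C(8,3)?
Symmetry C(n,k) = C(n,n-k): C(8,5) = 56 and C(8,3) = 56. Both sides agree, so the statement holds.

Answer: True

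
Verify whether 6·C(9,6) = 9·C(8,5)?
True

Working:
Absorption identity k·C(n,k) = n·C(n-1,k-1). LHS = 6·84 = 504; RHS = 9·56 = 504.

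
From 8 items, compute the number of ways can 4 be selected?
70

Explanation: C(8,4) = 8! / (4! × (8-4)!)
         = 8! / (4! × 4!)
         = 70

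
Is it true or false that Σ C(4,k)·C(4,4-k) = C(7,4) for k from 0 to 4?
Vandermonde's identity gives C(8,4) = 70; RHS C(7,4) = 35.

Answer: False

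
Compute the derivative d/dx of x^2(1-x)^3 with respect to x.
Product rule: 2x^{1}(1-x)^{3} + x^2·(-3)(1-x)^{2}.
Final answer: 2x^1(1-x)^3 - 3x^2(1-x)^2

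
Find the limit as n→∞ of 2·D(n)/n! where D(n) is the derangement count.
2/e

Working:
D(n)/n! → 1/e, so 2·D(n)/n! → 2/e.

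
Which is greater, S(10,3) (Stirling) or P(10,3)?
S(10,3)

S(10,3) = 3·S(9,3) + S(9,2) = 3·3,025 + 255 = 9,330; P(10,3) = 720.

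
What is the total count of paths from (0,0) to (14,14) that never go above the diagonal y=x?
2,674,440

Explanation: Counted by the Catalan number C_14: C_14 = C(28,14)/(14+1) = 40,116,600/15 = 2,674,440.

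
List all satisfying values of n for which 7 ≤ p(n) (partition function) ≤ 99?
5, 6, 7, 8, 9, 10, 11, 12

Working:
Tabulating p(n) via p(n) = p(n−1) + p(n−2) − p(n−5) − p(n−7) + …: p(4)=5; p(5)=7; p(6)=11; p(7)=15; p(8)=22; p(9)=30; p(10)=42; p(11)=56; p(12)=77; p(13)=101. So valid n = 5, 6, 7, 8, 9, 10, 11, 12.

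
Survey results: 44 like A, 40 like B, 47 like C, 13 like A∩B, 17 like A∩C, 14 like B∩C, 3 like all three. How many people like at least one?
90
|A∪B∪C| = 44+40+47-13-17-14+3 = 90.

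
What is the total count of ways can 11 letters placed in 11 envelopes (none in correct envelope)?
14,684,570

Reasoning: Using D(n) = (n-1)[D(n-1) + D(n-2)]:
D(11) = (11-1) × [D(10) + D(9)]
      = 10 × [1334961 + 133496]
      = 10 × 1468457
      = 14,684,570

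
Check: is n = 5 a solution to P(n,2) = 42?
No

P(5,2) = 5·4 = 20, which does not equal 42.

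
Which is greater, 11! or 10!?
11!

Solution: 11!=39,916,800, 10!=3,628,800. 11! > 10!.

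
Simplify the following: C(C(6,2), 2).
105

Solution: C(6,2) = 15, then C(15, 2) = 105.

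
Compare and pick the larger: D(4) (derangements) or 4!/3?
D(4) = (4-1)·[D(3) + D(2)] = 3·[2 + 1] = 9; 4!/3 = 24/3 = 8.
Final answer: D(4)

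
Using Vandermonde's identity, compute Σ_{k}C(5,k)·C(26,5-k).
169,911

Working:
= C(5+26,5) = C(31,5) = 169,911.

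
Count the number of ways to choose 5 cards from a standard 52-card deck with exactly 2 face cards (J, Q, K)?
652,080

Explanation: 12 face cards and 40 non-face cards: C(12,2) × C(40,3) = 66 × 9,880 = 652,080.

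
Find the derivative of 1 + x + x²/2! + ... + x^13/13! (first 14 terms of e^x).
1 + x + x²/2! + ... + x^12/12!

Reasoning: Differentiating term by term gives the first 13 terms of e^x.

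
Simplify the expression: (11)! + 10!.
43,545,600
(11)! + 10! = (11)·10! + 10! = (11+1)·10! = 12·10! = 43,545,600.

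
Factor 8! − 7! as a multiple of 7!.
7 × 7! = 35,280

Working:
8! − 7! = 8·7! − 7! = (8 − 1)·7! = 7 × 7! = 35,280.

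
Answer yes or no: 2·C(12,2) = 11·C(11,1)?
No
Absorption identity k·C(n,k) = n·C(n-1,k-1). LHS = 2·66 = 132; RHS = 11·11 = 121.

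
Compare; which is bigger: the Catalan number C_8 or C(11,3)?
C_8
C_8 = C(16,8)/(8+1) = 12,870/9 = 1,430; C(11,3) = 165.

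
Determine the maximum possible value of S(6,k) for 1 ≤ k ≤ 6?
Row S(6,k) for k = 1..6 (via S(n,k) = k·S(n−1,k) + S(n−1,k−1)): 1, 31, 90, 65, 15, 1. The row is unimodal; maximum at k = 3: 90.
Final answer: 90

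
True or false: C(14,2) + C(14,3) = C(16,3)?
Pascal's identity gives C(15,3) = 455, whereas C(16,3) = 560.
Final answer: False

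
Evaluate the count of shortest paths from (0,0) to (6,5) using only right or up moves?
462

Choose 6 rights from 11 moves: C(11,6) = 462.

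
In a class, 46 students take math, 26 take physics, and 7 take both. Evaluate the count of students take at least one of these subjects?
65

|A∪B| = |A|+|B|-|A∩B| = 46+26-7 = 65.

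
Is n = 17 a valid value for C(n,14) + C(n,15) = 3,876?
No

Explanation: C(17,14) + C(17,15) = 680 + 136 = 816, which does not equal 3,876.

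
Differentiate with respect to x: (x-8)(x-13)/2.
(2x - 21)/2

Solution: d/dx[(x-8)(x-13)] = (x-13) + (x-8) = 2x - 21. Dividing by 2 gives (2x - 21)/2.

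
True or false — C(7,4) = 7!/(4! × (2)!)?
False

The correct denominator is 4!×3!, giving C(7,4) = 35; the stated RHS is 7!/(4!×2!) = 105 ≠ 35, so the statement does not hold.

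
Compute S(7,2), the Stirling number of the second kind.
63

Using the Stirling recurrence: S(n,k) = k·S(n-1,k) + S(n-1,k-1)
S(7,2) = 2·S(6,2) + S(6,1)
         = 2·31 + 1
         = 62 + 1
         = 63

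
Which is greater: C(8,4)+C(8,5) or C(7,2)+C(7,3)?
C(8,4)+C(8,5)

Explanation: First=126, Second=56.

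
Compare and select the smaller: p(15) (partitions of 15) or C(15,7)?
p(15)

Solution: Pentagonal recurrence p(n) = p(n−1) + p(n−2) − p(n−5) − p(n−7) + …: p(15) = p(14) + p(13) − p(10) − p(8) + p(3) + p(0) = 135 + 101 − 42 − 22 + 3 + 1 = 176; C(15,7) = 6,435.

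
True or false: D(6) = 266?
False

Reasoning: Derangements of 6 elements: D(6) = (6-1)·[D(5) + D(4)] = 5·[44 + 9] = 265.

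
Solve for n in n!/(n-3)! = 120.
n!/(n-3)! = n×(n-1)×(n-2), a product of 3 consecutive integers ≈ (n−1)^3. 120^(1/3) + 1 ≈ 5.9; check n = 6: 6×5×4 = 120 ✓. So n = 6.
Final answer: 6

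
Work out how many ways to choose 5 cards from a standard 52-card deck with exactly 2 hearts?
712,842

13 hearts and 39 non-hearts: C(13,2) × C(39,3) = 78 × 9139 = 712,842.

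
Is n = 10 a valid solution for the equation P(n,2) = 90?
P(10,2) = 10·9 = 90, which equals 90.

Answer: Yes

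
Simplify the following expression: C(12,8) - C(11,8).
330

Working:
C(12,8) - C(11,8) = C(11,7) = 330.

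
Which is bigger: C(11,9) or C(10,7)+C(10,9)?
C(10,7)+C(10,9)

Explanation: C(11,9)=55; C(10,7)+C(10,9)=120+10=130.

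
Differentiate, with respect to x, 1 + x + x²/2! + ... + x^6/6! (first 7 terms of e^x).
1 + x + x²/2! + ... + x^5/5!

Working:
Differentiating term by term gives the first 6 terms of e^x.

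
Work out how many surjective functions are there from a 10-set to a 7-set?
29,635,200

Reasoning: Onto functions = 7! × S(10,7)
First compute S(10,7) via recurrence:
Using the Stirling recurrence: S(n,k) = k·S(n-1,k) + S(n-1,k-1)
S(10,7) = 7·S(9,7) + S(9,6)
         = 7·462 + 2646
         = 3234 + 2646
         = 5,880
Then: 5040 × 5880 = 29,635,200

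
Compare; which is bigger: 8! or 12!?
12!

Reasoning: 8!=40,320, 12!=479,001,600. 12! > 8!.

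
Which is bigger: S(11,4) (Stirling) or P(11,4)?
S(11,4) = 4·S(10,4) + S(10,3) = 4·34,105 + 9,330 = 145,750; P(11,4) = 7,920.
Final answer: S(11,4)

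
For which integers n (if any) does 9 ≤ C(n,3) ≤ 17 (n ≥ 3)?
5

Explanation: C(4,3)=4; C(5,3)=10; C(6,3)=20. So valid n = 5.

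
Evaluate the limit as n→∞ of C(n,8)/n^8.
1/40320

Solution: C(n,8) ≈ n^8/8! for large n. Limit = 1/8! = 1/40320.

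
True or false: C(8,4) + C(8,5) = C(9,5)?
True

Working:
Pascal's identity C(n,k) + C(n,k+1) = C(n+1,k+1): 70 + 56 = 126 = C(9,5).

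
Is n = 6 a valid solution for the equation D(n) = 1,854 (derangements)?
No

Working:
D(6) = (6-1)·[D(5) + D(4)] = 5·[44 + 9] = 265, which does not equal 1,854.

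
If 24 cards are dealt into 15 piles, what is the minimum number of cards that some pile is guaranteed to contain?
Pigeonhole: ⌈24/15⌉ = 2.

Answer: 2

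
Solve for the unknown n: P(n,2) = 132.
P(n,2) = n(n−1) is increasing in n; n(n−1) ≈ (n−0.5)^2 = 132 gives n ≈ 12.0. Check: P(10,2) = 90, P(11,2) = 110, P(12,2) = 132 ✓. So n = 12.
Final answer: 12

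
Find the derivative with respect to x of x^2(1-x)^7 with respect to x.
Product rule: 2x^{1}(1-x)^{7} + x^2·(-7)(1-x)^{6}.
Final answer: 2x^1(1-x)^7 - 7x^2(1-x)^6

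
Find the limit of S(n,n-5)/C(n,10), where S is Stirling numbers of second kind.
945

Explanation: The leading term of S(n,n-5) as a polynomial in n is (9)!!·C(n,10), so the ratio → (9)!! = 945.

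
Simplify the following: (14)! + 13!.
93,405,312,000

Solution: (14)! + 13! = (14)·13! + 13! = (14+1)·13! = 15·13! = 93,405,312,000.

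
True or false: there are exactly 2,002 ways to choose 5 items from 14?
True

Explanation: C(14,5) = 2,002.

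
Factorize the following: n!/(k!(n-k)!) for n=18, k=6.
C(18,6) = 18,564

Explanation: This is the binomial coefficient C(18,6) = 18,564.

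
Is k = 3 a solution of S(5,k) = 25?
Yes

Reasoning: S(5,3) = 3·S(4,3) + S(4,2) = 3·6 + 7 = 25, which equals 25.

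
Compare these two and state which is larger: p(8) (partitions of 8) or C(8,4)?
C(8,4)

Working:
Pentagonal recurrence p(n) = p(n−1) + p(n−2) − p(n−5) − p(n−7) + …: p(8) = p(7) + p(6) − p(3) − p(1) = 15 + 11 − 3 − 1 = 22; C(8,4) = 70.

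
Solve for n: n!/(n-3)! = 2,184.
14

Reasoning: n!/(n-3)! = n×(n-1)×(n-2), a product of 3 consecutive integers ≈ (n−1)^3. 2,184^(1/3) + 1 ≈ 14.0; check n = 14: 14×13×12 = 2,184 ✓. So n = 14.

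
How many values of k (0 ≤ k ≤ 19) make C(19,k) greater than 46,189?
Row 19 is unimodal and symmetric about k=19/2. C(19,6)=27,132 ≤ 46,189; C(19,7)=50,388 > 46,189; by symmetry C(19,k) > 46,189 for k = 7..12. That's 12 - 7 + 1 = 6 values.
Final answer: 6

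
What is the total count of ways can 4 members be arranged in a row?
24

Solution: Arrangements of 4 distinct objects: 4! = 24.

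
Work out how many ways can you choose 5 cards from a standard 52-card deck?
2,598,960
C(52,5) = 2,598,960.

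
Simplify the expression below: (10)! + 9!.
3,991,680

Reasoning: (10)! + 9! = (10)·9! + 9! = (10+1)·9! = 11·9! = 3,991,680.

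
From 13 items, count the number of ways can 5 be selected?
1,287

Working:
C(13,5) = 13! / (5! × (13-5)!)
         = 13! / (5! × 8!)
         = 1,287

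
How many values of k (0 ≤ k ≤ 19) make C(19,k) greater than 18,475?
8

Reasoning: Row 19 is unimodal and symmetric about k=19/2. C(19,5)=11,628 ≤ 18,475; C(19,6)=27,132 > 18,475; by symmetry C(19,k) > 18,475 for k = 6..13. That's 13 - 6 + 1 = 8 values.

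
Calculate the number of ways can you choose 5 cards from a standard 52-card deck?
C(52,5) = 2,598,960.
Final answer: 2,598,960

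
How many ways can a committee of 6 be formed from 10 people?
210

Reasoning: C(10,6) = 10! / (6! × (10-6)!)
         = 10! / (6! × 4!)
         = 210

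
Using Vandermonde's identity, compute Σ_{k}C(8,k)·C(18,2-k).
= C(8+18,2) = C(26,2) = 325.
Final answer: 325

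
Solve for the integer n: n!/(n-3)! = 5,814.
19

Reasoning: n!/(n-3)! = n×(n-1)×(n-2), a product of 3 consecutive integers ≈ (n−1)^3. 5,814^(1/3) + 1 ≈ 19.0; check n = 19: 19×18×17 = 5,814 ✓. So n = 19.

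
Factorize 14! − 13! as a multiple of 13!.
13 × 13! = 80,951,270,400

14! − 13! = 14·13! − 13! = (14 − 1)·13! = 13 × 13! = 80,951,270,400.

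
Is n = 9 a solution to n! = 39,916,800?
9! = 9·8! = 9·40,320 = 362,880, which does not equal 39,916,800.
Final answer: No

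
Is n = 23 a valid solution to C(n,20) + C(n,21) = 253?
C(23,20) + C(23,21) = 1,771 + 253 = 2,024, which does not equal 253.

Answer: No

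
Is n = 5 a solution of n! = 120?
Yes

Working:
5! = 5·4! = 5·24 = 120, which equals 120.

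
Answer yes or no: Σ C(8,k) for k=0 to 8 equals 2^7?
No

Working:
Binomial theorem: Σ C(8,k) = (1+1)^8 = 2^8 = 256; RHS 2^7 = 128.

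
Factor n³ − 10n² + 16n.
n(n − 2)(n − 8)

Reasoning: n³ − 10n² + 16n = n(n² − 10n + 16) = n(n − 2)(n − 8).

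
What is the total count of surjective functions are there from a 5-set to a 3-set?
150
Onto functions = 3! × S(5,3)
First compute S(5,3) via recurrence:
Using the Stirling recurrence: S(n,k) = k·S(n-1,k) + S(n-1,k-1)
S(5,3) = 3·S(4,3) + S(4,2)
         = 3·6 + 7
         = 18 + 7
         = 25
Then: 6 × 25 = 150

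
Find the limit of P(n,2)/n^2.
1

Reasoning: P(n,2) = n(n-1) ≈ n^2 for large n. Limit = 1.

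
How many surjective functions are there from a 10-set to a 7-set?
29,635,200

Solution: Onto functions = 7! × S(10,7)
First compute S(10,7) via recurrence:
Using the Stirling recurrence: S(n,k) = k·S(n-1,k) + S(n-1,k-1)
S(10,7) = 7·S(9,7) + S(9,6)
         = 7·462 + 2646
         = 3234 + 2646
         = 5,880
Then: 5040 × 5880 = 29,635,200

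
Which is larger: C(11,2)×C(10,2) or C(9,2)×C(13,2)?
C(11,2)×C(10,2)=2,475, C(9,2)×C(13,2)=2,808.

Answer: C(9,2)×C(13,2)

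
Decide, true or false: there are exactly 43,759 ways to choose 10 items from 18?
False

C(18,10) = 43,758 ≠ 43759.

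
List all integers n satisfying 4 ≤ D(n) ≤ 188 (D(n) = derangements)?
4, 5

Explanation: Using D(n) = (n−1)[D(n−1) + D(n−2)] with D(1)=0, D(2)=1: D(3)=2; D(4)=9; D(5)=44; D(6)=265. So valid n = 4, 5.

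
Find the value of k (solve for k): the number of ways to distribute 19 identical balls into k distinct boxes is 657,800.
8

Stars and bars: the count is C(19+k−1, k−1), increasing in k. k=6: C(24,5) = 42,504, k=7: C(25,6) = 177,100, k=8: C(26,7) = 657,800 ✓. So k = 8.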